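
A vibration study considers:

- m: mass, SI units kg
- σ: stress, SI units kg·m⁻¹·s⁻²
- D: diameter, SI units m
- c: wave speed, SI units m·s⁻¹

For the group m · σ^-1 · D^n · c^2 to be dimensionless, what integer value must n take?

Balance the L exponent: (1)·n from D, plus (0) − (-1) + 2·(1) = 3 from the rest, must sum to zero.
n + 3 = 0, so n = -3.

-3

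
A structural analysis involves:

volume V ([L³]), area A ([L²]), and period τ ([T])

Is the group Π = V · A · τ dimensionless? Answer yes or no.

Sum the exponent of each base dimension across the product:
  L: [V]_L + [A]_L + [τ]_L = (3) + (2) + (0) = 5
  T: [V]_T + [A]_T + [τ]_T = (0) + (0) + (1) = 1
Net dimensions [L⁵ T] ≠ [1] — not dimensionless.

no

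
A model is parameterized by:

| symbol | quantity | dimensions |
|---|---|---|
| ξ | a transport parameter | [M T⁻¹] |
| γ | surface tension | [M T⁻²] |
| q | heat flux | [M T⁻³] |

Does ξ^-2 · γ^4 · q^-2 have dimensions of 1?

yes

Sum the exponent of each base dimension across the product:
  M: −2·[ξ]_M + 4·[γ]_M − 2·[q]_M = −2·(1) + 4·(1) − 2·(1) = 0
  L: −2·[ξ]_L + 4·[γ]_L − 2·[q]_L = −2·(0) + 4·(0) − 2·(0) = 0
  T: −2·[ξ]_T + 4·[γ]_T − 2·[q]_T = −2·(-1) + 4·(-2) − 2·(-3) = 0
All base exponents vanish — dimensionless.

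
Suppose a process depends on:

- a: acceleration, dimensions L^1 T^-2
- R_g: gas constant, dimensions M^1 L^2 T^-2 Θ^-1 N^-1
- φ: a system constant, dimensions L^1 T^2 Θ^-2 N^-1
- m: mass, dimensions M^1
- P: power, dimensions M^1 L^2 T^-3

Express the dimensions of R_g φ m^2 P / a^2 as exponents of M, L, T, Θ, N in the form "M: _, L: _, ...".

M: 4, L: 3, T: 1, Θ: -3, N: -2

Collect each base-dimension exponent across the product:
  M: −2·(0) + (1) + (0) + 2·(1) + (1) = 4
  L: −2·(1) + (2) + (1) + 2·(0) + (2) = 3
  T: −2·(-2) + (-2) + (2) + 2·(0) + (-3) = 1
  Θ: −2·(0) + (-1) + (-2) + 2·(0) + (0) = -3
  N: −2·(0) + (-1) + (-1) + 2·(0) + (0) = -2
So the dimensions are [M⁴ L³ T Θ⁻³ N⁻²].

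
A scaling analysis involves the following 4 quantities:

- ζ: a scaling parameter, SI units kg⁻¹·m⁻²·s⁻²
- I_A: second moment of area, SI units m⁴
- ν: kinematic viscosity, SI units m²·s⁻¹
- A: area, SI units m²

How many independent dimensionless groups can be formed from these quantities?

1

There are 4 variables and 3 base dimensions (M, L, T).
The dimension matrix has rank 3.
Independent dimensionless groups: 4 − 3 = 1.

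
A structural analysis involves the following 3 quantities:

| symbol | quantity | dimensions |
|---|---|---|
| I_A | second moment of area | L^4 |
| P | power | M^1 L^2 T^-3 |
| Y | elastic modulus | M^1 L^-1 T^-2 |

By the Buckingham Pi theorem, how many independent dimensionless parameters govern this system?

There are 3 variables and 3 base dimensions (M, L, T).
The dimension matrix has rank 3.
Independent dimensionless groups: 3 − 3 = 0.

0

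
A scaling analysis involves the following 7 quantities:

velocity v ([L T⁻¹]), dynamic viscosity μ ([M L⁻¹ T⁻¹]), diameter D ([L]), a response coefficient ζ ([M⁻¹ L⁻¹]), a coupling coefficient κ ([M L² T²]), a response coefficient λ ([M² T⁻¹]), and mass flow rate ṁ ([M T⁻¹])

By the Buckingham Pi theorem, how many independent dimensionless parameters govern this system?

There are 7 variables and 3 base dimensions (M, L, T).
The dimension matrix has rank 3.
Independent dimensionless groups: 7 − 3 = 4.

4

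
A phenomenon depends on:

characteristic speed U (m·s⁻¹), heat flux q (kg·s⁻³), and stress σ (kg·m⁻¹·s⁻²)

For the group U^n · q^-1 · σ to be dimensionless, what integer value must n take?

Balance the L exponent: (1)·n from U, plus −(0) + (-1) = -1 from the rest, must sum to zero.
n − 1 = 0, so n = 1.

1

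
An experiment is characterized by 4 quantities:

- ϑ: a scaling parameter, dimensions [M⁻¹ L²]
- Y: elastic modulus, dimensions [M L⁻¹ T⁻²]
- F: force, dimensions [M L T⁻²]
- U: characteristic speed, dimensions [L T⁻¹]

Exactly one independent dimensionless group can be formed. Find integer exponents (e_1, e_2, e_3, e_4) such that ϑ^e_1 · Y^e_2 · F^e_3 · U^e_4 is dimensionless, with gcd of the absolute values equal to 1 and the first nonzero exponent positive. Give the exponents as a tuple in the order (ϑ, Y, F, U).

M: e_1·(-1) + e_2·(1) + e_3·(1) + e_4·(0) = 0
L: e_1·(2) + e_2·(-1) + e_3·(1) + e_4·(1) = 0
T: e_1·(0) + e_2·(-2) + e_3·(-2) + e_4·(-1) = 0
Solving this homogeneous linear system for the smallest-integer solution (first nonzero entry positive) gives (2, 1, 1, -4).

(2, 1, 1, -4)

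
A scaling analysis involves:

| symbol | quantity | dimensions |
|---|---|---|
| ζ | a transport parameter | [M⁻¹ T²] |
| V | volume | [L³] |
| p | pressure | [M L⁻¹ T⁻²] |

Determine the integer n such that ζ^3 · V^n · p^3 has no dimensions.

Balance the L exponent: (3)·n from V, plus 3·(0) + 3·(-1) = -3 from the rest, must sum to zero.
3n − 3 = 0, so n = 1.

1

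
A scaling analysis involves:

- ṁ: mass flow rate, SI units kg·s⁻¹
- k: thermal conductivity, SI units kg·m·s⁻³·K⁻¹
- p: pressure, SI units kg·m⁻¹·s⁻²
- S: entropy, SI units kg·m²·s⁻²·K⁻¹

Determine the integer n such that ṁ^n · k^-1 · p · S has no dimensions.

-1

Balance the M exponent: (1)·n from ṁ, plus −(1) + (1) + (1) = 1 from the rest, must sum to zero.
n + 1 = 0, so n = -1.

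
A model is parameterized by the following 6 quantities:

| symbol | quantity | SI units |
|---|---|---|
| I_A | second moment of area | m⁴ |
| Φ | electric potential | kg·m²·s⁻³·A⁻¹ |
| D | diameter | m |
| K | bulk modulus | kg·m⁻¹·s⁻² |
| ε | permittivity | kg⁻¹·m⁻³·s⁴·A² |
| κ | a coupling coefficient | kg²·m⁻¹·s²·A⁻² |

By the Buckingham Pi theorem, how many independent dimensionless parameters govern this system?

There are 6 variables and 4 base dimensions (M, L, T, I).
The dimension matrix has rank 4.
Independent dimensionless groups: 6 − 4 = 2.

2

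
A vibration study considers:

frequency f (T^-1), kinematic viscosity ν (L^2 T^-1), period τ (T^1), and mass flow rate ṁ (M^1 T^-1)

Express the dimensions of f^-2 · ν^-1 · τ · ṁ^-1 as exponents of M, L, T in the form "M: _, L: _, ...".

M: -1, L: -2, T: 5

Collect each base-dimension exponent across the product:
  M: −2·(0) − (0) + (0) − (1) = -1
  L: −2·(0) − (2) + (0) − (0) = -2
  T: −2·(-1) − (-1) + (1) − (-1) = 5
So the dimensions are [M⁻¹ L⁻² T⁵].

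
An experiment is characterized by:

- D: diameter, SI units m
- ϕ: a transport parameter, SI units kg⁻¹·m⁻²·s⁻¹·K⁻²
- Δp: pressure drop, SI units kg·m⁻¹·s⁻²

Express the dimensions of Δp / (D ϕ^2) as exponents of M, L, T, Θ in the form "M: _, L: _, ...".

M: 3, L: 2, T: 0, Θ: 4

Collect each base-dimension exponent across the product:
  M: −(0) − 2·(-1) + (1) = 3
  L: −(1) − 2·(-2) + (-1) = 2
  T: −(0) − 2·(-1) + (-2) = 0
  Θ: −(0) − 2·(-2) + (0) = 4
So the dimensions are [M³ L² Θ⁴].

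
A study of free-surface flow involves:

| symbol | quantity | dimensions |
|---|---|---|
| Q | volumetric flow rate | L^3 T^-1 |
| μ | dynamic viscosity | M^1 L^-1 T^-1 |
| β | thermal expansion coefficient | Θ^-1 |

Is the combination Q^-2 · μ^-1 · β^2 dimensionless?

no

Sum the exponent of each base dimension across the product:
  M: −2·[Q]_M − [μ]_M + 2·[β]_M = −2·(0) − (1) + 2·(0) = -1
  L: −2·[Q]_L − [μ]_L + 2·[β]_L = −2·(3) − (-1) + 2·(0) = -5
  T: −2·[Q]_T − [μ]_T + 2·[β]_T = −2·(-1) − (-1) + 2·(0) = 3
  Θ: −2·[Q]_Θ − [μ]_Θ + 2·[β]_Θ = −2·(0) − (0) + 2·(-1) = -2
Net dimensions [M⁻¹ L⁻⁵ T³ Θ⁻²] ≠ [1] — not dimensionless.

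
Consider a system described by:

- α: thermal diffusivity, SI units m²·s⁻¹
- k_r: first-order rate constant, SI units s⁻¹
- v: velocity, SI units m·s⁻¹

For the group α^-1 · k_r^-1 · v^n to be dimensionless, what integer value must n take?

2

Balance the L exponent: (1)·n from v, plus −(2) − (0) = -2 from the rest, must sum to zero.
n − 2 = 0, so n = 2.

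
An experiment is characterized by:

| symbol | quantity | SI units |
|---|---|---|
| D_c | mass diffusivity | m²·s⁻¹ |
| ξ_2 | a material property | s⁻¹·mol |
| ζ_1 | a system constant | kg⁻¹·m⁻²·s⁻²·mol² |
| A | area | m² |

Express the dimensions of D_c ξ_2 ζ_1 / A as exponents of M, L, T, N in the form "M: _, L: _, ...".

M: -1, L: -2, T: -4, N: 3

Collect each base-dimension exponent across the product:
  M: (0) + (0) + (-1) − (0) = -1
  L: (2) + (0) + (-2) − (2) = -2
  T: (-1) + (-1) + (-2) − (0) = -4
  N: (0) + (1) + (2) − (0) = 3
So the dimensions are [M⁻¹ L⁻² T⁻⁴ N³].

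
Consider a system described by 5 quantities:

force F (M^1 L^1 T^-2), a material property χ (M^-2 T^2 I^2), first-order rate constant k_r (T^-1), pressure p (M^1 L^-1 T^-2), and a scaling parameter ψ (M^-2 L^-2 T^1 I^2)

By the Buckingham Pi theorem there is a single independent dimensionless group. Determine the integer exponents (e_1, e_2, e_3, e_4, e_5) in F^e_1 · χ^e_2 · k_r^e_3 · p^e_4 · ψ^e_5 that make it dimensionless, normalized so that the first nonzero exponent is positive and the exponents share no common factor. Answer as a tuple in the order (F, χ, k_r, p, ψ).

M: e_1·(1) + e_2·(-2) + e_3·(0) + e_4·(1) + e_5·(-2) = 0
L: e_1·(1) + e_2·(0) + e_3·(0) + e_4·(-1) + e_5·(-2) = 0
T: e_1·(-2) + e_2·(2) + e_3·(-1) + e_4·(-2) + e_5·(1) = 0
I: e_1·(0) + e_2·(2) + e_3·(0) + e_4·(0) + e_5·(2) = 0
Solving this homogeneous linear system for the smallest-integer solution (first nonzero entry positive) gives (1, -1, -1, -1, 1).

(1, -1, -1, -1, 1)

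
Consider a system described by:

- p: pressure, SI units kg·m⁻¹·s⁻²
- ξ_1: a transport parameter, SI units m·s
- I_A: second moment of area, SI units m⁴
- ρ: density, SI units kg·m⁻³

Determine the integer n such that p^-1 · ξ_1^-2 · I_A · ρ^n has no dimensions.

Balance the M exponent: (1)·n from ρ, plus −(1) − 2·(0) + (0) = -1 from the rest, must sum to zero.
n − 1 = 0, so n = 1.

1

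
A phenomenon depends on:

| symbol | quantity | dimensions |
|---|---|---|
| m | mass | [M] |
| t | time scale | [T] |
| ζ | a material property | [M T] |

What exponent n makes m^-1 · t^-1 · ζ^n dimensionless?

1

Balance the M exponent: (1)·n from ζ, plus −(1) − (0) = -1 from the rest, must sum to zero.
n − 1 = 0, so n = 1.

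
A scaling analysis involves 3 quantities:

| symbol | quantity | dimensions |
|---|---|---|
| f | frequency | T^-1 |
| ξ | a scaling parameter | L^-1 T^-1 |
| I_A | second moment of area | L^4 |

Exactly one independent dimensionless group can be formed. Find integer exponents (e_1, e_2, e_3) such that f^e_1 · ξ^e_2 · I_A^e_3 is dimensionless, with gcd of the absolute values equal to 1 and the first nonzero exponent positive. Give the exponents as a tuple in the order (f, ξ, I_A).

(4, -4, -1)

L: e_1·(0) + e_2·(-1) + e_3·(4) = 0
T: e_1·(-1) + e_2·(-1) + e_3·(0) = 0
Solving this homogeneous linear system for the smallest-integer solution (first nonzero entry positive) gives (4, -4, -1).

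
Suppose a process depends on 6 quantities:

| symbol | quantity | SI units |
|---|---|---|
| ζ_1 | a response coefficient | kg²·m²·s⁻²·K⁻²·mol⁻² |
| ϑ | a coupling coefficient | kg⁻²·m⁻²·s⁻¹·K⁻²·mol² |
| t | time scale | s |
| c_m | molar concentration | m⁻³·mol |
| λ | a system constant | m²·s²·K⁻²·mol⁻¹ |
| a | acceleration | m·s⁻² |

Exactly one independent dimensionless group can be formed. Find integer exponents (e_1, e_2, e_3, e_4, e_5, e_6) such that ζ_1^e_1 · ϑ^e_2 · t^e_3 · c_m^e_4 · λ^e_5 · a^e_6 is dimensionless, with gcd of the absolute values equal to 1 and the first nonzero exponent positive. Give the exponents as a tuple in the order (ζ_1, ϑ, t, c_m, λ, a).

M: e_1·(2) + e_2·(-2) + e_3·(0) + e_4·(0) + e_5·(0) + e_6·(0) = 0
L: e_1·(2) + e_2·(-2) + e_3·(0) + e_4·(-3) + e_5·(2) + e_6·(1) = 0
T: e_1·(-2) + e_2·(-1) + e_3·(1) + e_4·(0) + e_5·(2) + e_6·(-2) = 0
Θ: e_1·(-2) + e_2·(-2) + e_3·(0) + e_4·(0) + e_5·(-2) + e_6·(0) = 0
N: e_1·(-2) + e_2·(2) + e_3·(0) + e_4·(1) + e_5·(-1) + e_6·(0) = 0
Solving this homogeneous linear system for the smallest-integer solution (first nonzero entry positive) gives (1, 1, 3, -2, -2, -2).

(1, 1, 3, -2, -2, -2)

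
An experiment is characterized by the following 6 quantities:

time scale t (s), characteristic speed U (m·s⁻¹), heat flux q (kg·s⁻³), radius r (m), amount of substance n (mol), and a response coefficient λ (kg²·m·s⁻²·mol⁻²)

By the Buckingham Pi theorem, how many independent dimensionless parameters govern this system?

2

There are 6 variables and 4 base dimensions (M, L, T, N).
The dimension matrix has rank 4.
Independent dimensionless groups: 6 − 4 = 2.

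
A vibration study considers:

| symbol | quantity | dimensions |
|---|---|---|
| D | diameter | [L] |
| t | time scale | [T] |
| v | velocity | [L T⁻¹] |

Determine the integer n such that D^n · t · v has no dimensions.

-1

Balance the L exponent: (1)·n from D, plus (0) + (1) = 1 from the rest, must sum to zero.
n + 1 = 0, so n = -1.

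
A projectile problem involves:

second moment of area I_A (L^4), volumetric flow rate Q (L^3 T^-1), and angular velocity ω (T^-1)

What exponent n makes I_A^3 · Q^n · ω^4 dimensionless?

Balance the L exponent: (3)·n from Q, plus 3·(4) + 4·(0) = 12 from the rest, must sum to zero.
3n + 12 = 0, so n = -4.

-4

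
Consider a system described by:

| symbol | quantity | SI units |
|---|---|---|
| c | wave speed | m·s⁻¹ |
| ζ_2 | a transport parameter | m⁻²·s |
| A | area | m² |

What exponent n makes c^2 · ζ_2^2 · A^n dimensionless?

1

Balance the L exponent: (2)·n from A, plus 2·(1) + 2·(-2) = -2 from the rest, must sum to zero.
2n − 2 = 0, so n = 1.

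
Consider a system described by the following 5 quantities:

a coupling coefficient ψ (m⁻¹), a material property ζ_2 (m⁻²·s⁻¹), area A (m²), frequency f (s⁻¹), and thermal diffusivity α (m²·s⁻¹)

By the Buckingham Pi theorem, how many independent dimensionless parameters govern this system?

There are 5 variables and 2 base dimensions (L, T).
The dimension matrix has rank 2.
Independent dimensionless groups: 5 − 2 = 3.

3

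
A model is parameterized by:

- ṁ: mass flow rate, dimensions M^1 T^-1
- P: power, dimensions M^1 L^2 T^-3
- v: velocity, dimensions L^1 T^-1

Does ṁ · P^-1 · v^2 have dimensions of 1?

Sum the exponent of each base dimension across the product:
  M: [ṁ]_M − [P]_M + 2·[v]_M = (1) − (1) + 2·(0) = 0
  L: [ṁ]_L − [P]_L + 2·[v]_L = (0) − (2) + 2·(1) = 0
  T: [ṁ]_T − [P]_T + 2·[v]_T = (-1) − (-3) + 2·(-1) = 0
  Θ: [ṁ]_Θ − [P]_Θ + 2·[v]_Θ = (0) − (0) + 2·(0) = 0
All base exponents vanish — dimensionless.

yes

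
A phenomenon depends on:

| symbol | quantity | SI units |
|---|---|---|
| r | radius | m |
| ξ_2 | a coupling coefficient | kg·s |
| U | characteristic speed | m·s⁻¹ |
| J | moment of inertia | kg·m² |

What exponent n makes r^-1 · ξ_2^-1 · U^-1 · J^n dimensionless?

1

Balance the M exponent: (1)·n from J, plus −(0) − (1) − (0) = -1 from the rest, must sum to zero.
n − 1 = 0, so n = 1.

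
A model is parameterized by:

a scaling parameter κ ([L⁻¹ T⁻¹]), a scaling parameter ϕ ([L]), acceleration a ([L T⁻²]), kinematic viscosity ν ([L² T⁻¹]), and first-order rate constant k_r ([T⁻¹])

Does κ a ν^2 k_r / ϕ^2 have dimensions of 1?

Sum the exponent of each base dimension across the product:
  L: [κ]_L − 2·[ϕ]_L + [a]_L + 2·[ν]_L + [k_r]_L = (-1) − 2·(1) + (1) + 2·(2) + (0) = 2
  T: [κ]_T − 2·[ϕ]_T + [a]_T + 2·[ν]_T + [k_r]_T = (-1) − 2·(0) + (-2) + 2·(-1) + (-1) = -6
Net dimensions [L² T⁻⁶] ≠ [1] — not dimensionless.

no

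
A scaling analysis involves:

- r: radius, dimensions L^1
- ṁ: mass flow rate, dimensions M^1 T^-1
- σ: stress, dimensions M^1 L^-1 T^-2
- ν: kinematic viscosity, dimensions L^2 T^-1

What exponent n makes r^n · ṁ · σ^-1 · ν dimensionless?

-3

Balance the L exponent: (1)·n from r, plus (0) − (-1) + (2) = 3 from the rest, must sum to zero.
n + 3 = 0, so n = -3.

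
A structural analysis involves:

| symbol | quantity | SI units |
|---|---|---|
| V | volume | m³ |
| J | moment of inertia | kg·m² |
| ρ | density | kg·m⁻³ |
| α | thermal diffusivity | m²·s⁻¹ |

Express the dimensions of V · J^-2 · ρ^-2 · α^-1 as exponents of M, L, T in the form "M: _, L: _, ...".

Collect each base-dimension exponent across the product:
  M: (0) − 2·(1) − 2·(1) − (0) = -4
  L: (3) − 2·(2) − 2·(-3) − (2) = 3
  T: (0) − 2·(0) − 2·(0) − (-1) = 1
So the dimensions are [M⁻⁴ L³ T].

M: -4, L: 3, T: 1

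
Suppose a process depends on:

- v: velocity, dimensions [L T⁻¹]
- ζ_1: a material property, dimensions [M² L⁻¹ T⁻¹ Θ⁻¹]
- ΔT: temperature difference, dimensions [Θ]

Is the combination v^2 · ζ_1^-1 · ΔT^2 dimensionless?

no

Sum the exponent of each base dimension across the product:
  M: 2·[v]_M − [ζ_1]_M + 2·[ΔT]_M = 2·(0) − (2) + 2·(0) = -2
  L: 2·[v]_L − [ζ_1]_L + 2·[ΔT]_L = 2·(1) − (-1) + 2·(0) = 3
  T: 2·[v]_T − [ζ_1]_T + 2·[ΔT]_T = 2·(-1) − (-1) + 2·(0) = -1
  Θ: 2·[v]_Θ − [ζ_1]_Θ + 2·[ΔT]_Θ = 2·(0) − (-1) + 2·(1) = 3
Net dimensions [M⁻² L³ T⁻¹ Θ³] ≠ [1] — not dimensionless.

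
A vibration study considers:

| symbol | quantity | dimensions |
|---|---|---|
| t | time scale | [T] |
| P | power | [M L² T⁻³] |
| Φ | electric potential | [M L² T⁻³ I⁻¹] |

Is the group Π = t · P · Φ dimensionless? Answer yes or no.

no

Sum the exponent of each base dimension across the product:
  M: [t]_M + [P]_M + [Φ]_M = (0) + (1) + (1) = 2
  L: [t]_L + [P]_L + [Φ]_L = (0) + (2) + (2) = 4
  T: [t]_T + [P]_T + [Φ]_T = (1) + (-3) + (-3) = -5
  I: [t]_I + [P]_I + [Φ]_I = (0) + (0) + (-1) = -1
Net dimensions [M² L⁴ T⁻⁵ I⁻¹] ≠ [1] — not dimensionless.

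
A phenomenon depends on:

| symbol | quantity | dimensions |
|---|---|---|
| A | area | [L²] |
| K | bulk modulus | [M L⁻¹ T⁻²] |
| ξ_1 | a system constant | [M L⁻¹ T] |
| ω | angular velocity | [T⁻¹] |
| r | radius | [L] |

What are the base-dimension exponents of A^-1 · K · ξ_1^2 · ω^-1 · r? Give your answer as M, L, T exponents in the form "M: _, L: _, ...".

Collect each base-dimension exponent across the product:
  M: −(0) + (1) + 2·(1) − (0) + (0) = 3
  L: −(2) + (-1) + 2·(-1) − (0) + (1) = -4
  T: −(0) + (-2) + 2·(1) − (-1) + (0) = 1
So the dimensions are [M³ L⁻⁴ T].

M: 3, L: -4, T: 1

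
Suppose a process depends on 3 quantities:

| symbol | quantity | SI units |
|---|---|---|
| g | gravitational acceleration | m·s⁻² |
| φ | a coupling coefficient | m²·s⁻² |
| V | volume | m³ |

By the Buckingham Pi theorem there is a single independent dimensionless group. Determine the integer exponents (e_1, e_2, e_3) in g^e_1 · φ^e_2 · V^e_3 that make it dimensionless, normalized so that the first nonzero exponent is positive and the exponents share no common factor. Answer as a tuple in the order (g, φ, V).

(3, -3, 1)

L: e_1·(1) + e_2·(2) + e_3·(3) = 0
T: e_1·(-2) + e_2·(-2) + e_3·(0) = 0
Solving this homogeneous linear system for the smallest-integer solution (first nonzero entry positive) gives (3, -3, 1).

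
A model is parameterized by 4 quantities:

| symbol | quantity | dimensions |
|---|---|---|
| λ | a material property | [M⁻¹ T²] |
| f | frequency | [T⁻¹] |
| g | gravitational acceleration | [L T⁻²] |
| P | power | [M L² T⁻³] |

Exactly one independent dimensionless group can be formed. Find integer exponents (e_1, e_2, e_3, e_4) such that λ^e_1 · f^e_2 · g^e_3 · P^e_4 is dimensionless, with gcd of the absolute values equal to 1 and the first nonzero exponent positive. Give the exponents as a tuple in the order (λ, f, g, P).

(1, 3, -2, 1)

M: e_1·(-1) + e_2·(0) + e_3·(0) + e_4·(1) = 0
L: e_1·(0) + e_2·(0) + e_3·(1) + e_4·(2) = 0
T: e_1·(2) + e_2·(-1) + e_3·(-2) + e_4·(-3) = 0
Solving this homogeneous linear system for the smallest-integer solution (first nonzero entry positive) gives (1, 3, -2, 1).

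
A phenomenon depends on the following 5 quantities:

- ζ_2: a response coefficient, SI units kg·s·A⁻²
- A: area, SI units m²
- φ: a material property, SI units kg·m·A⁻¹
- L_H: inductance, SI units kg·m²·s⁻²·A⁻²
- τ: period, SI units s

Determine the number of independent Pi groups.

There are 5 variables and 4 base dimensions (M, L, T, I).
The dimension matrix has rank 4.
Independent dimensionless groups: 5 − 4 = 1.

1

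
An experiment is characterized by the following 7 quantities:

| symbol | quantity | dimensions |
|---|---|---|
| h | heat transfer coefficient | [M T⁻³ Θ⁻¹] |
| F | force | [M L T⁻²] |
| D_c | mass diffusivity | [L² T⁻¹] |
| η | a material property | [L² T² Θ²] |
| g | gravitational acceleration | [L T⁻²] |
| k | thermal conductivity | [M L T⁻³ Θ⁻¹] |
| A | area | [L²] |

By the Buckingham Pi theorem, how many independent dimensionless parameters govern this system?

3

There are 7 variables and 4 base dimensions (M, L, T, Θ).
The dimension matrix has rank 4.
Independent dimensionless groups: 7 − 4 = 3.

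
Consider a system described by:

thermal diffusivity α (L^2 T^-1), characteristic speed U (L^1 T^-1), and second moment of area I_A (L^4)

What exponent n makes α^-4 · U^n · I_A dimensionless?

Balance the L exponent: (1)·n from U, plus −4·(2) + (4) = -4 from the rest, must sum to zero.
n − 4 = 0, so n = 4.

4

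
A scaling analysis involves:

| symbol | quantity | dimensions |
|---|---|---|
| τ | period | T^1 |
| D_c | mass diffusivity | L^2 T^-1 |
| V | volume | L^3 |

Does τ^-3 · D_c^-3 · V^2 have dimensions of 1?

yes

Sum the exponent of each base dimension across the product:
  L: −3·[τ]_L − 3·[D_c]_L + 2·[V]_L = −3·(0) − 3·(2) + 2·(3) = 0
  T: −3·[τ]_T − 3·[D_c]_T + 2·[V]_T = −3·(1) − 3·(-1) + 2·(0) = 0
All base exponents vanish — dimensionless.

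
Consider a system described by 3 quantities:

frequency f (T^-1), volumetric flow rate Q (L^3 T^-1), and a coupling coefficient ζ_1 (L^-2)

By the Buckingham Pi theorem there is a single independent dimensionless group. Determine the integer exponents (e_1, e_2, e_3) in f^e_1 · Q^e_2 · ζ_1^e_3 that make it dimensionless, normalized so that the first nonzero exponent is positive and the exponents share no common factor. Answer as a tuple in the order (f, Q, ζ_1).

L: e_1·(0) + e_2·(3) + e_3·(-2) = 0
T: e_1·(-1) + e_2·(-1) + e_3·(0) = 0
Solving this homogeneous linear system for the smallest-integer solution (first nonzero entry positive) gives (2, -2, -3).

(2, -2, -3)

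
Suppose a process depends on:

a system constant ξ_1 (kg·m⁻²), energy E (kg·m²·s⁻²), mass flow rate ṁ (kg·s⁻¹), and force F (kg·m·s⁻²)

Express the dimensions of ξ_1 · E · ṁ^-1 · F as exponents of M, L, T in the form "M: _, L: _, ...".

Collect each base-dimension exponent across the product:
  M: (1) + (1) − (1) + (1) = 2
  L: (-2) + (2) − (0) + (1) = 1
  T: (0) + (-2) − (-1) + (-2) = -3
So the dimensions are [M² L T⁻³].

M: 2, L: 1, T: -3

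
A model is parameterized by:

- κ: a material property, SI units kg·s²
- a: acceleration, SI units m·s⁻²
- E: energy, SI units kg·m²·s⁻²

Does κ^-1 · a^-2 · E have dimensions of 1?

yes

Sum the exponent of each base dimension across the product:
  M: −[κ]_M − 2·[a]_M + [E]_M = −(1) − 2·(0) + (1) = 0
  L: −[κ]_L − 2·[a]_L + [E]_L = −(0) − 2·(1) + (2) = 0
  T: −[κ]_T − 2·[a]_T + [E]_T = −(2) − 2·(-2) + (-2) = 0
All base exponents vanish — dimensionless.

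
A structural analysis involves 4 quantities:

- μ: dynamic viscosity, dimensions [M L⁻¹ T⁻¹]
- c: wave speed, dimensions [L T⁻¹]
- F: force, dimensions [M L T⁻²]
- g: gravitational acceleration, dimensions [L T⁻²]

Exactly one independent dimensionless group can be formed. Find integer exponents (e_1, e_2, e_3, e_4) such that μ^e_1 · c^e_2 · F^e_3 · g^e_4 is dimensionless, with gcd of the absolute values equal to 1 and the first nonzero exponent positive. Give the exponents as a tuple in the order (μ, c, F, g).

M: e_1·(1) + e_2·(0) + e_3·(1) + e_4·(0) = 0
L: e_1·(-1) + e_2·(1) + e_3·(1) + e_4·(1) = 0
T: e_1·(-1) + e_2·(-1) + e_3·(-2) + e_4·(-2) = 0
Solving this homogeneous linear system for the smallest-integer solution (first nonzero entry positive) gives (1, 3, -1, -1).

(1, 3, -1, -1)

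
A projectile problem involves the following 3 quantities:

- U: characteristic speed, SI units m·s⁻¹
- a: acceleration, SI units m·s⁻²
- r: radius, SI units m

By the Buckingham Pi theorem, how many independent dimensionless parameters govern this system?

1

There are 3 variables and 2 base dimensions (L, T).
The dimension matrix has rank 2.
Independent dimensionless groups: 3 − 2 = 1.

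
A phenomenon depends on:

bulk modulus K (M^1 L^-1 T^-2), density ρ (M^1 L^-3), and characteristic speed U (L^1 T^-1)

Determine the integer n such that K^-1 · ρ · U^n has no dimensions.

Balance the L exponent: (1)·n from U, plus −(-1) + (-3) = -2 from the rest, must sum to zero.
n − 2 = 0, so n = 2.

2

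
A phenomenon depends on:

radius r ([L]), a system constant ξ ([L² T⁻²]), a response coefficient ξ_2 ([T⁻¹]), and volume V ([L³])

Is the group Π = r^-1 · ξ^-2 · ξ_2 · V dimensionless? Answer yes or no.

Sum the exponent of each base dimension across the product:
  L: −[r]_L − 2·[ξ]_L + [ξ_2]_L + [V]_L = −(1) − 2·(2) + (0) + (3) = -2
  T: −[r]_T − 2·[ξ]_T + [ξ_2]_T + [V]_T = −(0) − 2·(-2) + (-1) + (0) = 3
Net dimensions [L⁻² T³] ≠ [1] — not dimensionless.

no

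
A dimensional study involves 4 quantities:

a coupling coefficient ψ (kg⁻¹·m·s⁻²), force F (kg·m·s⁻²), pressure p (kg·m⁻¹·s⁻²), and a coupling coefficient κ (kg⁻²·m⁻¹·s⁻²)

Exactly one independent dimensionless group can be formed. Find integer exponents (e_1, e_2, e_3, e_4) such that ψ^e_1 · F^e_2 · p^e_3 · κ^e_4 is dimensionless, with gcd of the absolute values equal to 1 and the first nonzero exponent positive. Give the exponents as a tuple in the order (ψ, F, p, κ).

M: e_1·(-1) + e_2·(1) + e_3·(1) + e_4·(-2) = 0
L: e_1·(1) + e_2·(1) + e_3·(-1) + e_4·(-1) = 0
T: e_1·(-2) + e_2·(-2) + e_3·(-2) + e_4·(-2) = 0
Solving this homogeneous linear system for the smallest-integer solution (first nonzero entry positive) gives (3, -3, 2, -2).

(3, -3, 2, -2)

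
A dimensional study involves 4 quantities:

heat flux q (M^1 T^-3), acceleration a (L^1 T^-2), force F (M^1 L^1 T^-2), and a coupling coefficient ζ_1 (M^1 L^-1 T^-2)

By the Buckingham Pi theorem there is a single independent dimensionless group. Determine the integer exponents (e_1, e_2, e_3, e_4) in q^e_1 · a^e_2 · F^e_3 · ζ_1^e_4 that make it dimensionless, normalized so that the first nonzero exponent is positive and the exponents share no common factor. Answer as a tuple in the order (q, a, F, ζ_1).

(4, -2, -1, -3)

M: e_1·(1) + e_2·(0) + e_3·(1) + e_4·(1) = 0
L: e_1·(0) + e_2·(1) + e_3·(1) + e_4·(-1) = 0
T: e_1·(-3) + e_2·(-2) + e_3·(-2) + e_4·(-2) = 0
Solving this homogeneous linear system for the smallest-integer solution (first nonzero entry positive) gives (4, -2, -1, -3).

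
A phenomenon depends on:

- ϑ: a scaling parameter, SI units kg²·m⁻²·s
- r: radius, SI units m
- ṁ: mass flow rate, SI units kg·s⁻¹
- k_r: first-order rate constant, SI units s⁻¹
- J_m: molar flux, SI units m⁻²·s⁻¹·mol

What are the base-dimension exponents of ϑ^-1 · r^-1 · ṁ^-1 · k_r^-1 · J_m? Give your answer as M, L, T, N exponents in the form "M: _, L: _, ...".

Collect each base-dimension exponent across the product:
  M: −(2) − (0) − (1) − (0) + (0) = -3
  L: −(-2) − (1) − (0) − (0) + (-2) = -1
  T: −(1) − (0) − (-1) − (-1) + (-1) = 0
  N: −(0) − (0) − (0) − (0) + (1) = 1
So the dimensions are [M⁻³ L⁻¹ N].

M: -3, L: -1, T: 0, N: 1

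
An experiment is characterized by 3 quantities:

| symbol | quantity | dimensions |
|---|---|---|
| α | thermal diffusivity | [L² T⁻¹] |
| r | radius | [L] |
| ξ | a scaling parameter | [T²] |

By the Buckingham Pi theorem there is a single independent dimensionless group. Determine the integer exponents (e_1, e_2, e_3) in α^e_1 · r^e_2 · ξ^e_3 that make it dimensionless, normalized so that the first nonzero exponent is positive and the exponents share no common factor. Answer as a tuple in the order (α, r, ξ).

(2, -4, 1)

L: e_1·(2) + e_2·(1) + e_3·(0) = 0
T: e_1·(-1) + e_2·(0) + e_3·(2) = 0
Solving this homogeneous linear system for the smallest-integer solution (first nonzero entry positive) gives (2, -4, 1).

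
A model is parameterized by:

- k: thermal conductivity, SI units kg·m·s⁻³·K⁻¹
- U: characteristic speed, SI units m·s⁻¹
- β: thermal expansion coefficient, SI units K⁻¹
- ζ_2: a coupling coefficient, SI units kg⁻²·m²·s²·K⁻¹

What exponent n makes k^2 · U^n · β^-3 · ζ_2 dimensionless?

-4

Balance the L exponent: (1)·n from U, plus 2·(1) − 3·(0) + (2) = 4 from the rest, must sum to zero.
n + 4 = 0, so n = -4.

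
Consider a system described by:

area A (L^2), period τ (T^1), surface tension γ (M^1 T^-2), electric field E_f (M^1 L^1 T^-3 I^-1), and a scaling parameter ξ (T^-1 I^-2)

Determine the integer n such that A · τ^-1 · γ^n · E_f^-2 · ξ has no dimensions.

2

Balance the M exponent: (1)·n from γ, plus (0) − (0) − 2·(1) + (0) = -2 from the rest, must sum to zero.
n − 2 = 0, so n = 2.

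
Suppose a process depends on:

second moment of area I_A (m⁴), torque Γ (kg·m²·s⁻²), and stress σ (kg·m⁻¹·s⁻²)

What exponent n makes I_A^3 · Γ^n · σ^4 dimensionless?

Balance the M exponent: (1)·n from Γ, plus 3·(0) + 4·(1) = 4 from the rest, must sum to zero.
n + 4 = 0, so n = -4.

-4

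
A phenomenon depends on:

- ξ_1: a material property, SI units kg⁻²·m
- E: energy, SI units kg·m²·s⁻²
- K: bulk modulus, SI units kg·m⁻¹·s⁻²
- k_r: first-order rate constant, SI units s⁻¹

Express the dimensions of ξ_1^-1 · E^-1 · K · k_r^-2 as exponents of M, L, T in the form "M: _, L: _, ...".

M: 2, L: -4, T: 2

Collect each base-dimension exponent across the product:
  M: −(-2) − (1) + (1) − 2·(0) = 2
  L: −(1) − (2) + (-1) − 2·(0) = -4
  T: −(0) − (-2) + (-2) − 2·(-1) = 2
So the dimensions are [M² L⁻⁴ T²].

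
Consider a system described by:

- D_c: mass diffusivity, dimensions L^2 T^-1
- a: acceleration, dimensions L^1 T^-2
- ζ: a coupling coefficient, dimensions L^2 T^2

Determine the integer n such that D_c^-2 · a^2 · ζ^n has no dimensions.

1

Balance the L exponent: (2)·n from ζ, plus −2·(2) + 2·(1) = -2 from the rest, must sum to zero.
2n − 2 = 0, so n = 1.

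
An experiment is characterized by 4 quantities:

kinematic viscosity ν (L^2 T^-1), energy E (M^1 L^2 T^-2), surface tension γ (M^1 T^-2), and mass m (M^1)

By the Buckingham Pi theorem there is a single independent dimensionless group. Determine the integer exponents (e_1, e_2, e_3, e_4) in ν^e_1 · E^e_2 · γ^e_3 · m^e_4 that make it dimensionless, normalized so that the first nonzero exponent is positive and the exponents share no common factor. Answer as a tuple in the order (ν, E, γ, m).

M: e_1·(0) + e_2·(1) + e_3·(1) + e_4·(1) = 0
L: e_1·(2) + e_2·(2) + e_3·(0) + e_4·(0) = 0
T: e_1·(-1) + e_2·(-2) + e_3·(-2) + e_4·(0) = 0
Solving this homogeneous linear system for the smallest-integer solution (first nonzero entry positive) gives (2, -2, 1, 1).

(2, -2, 1, 1)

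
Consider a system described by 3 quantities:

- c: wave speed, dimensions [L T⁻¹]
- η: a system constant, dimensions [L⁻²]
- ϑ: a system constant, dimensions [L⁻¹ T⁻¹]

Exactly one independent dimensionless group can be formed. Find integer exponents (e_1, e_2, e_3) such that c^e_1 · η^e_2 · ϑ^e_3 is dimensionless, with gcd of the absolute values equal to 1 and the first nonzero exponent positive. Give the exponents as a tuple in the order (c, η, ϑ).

L: e_1·(1) + e_2·(-2) + e_3·(-1) = 0
T: e_1·(-1) + e_2·(0) + e_3·(-1) = 0
Solving this homogeneous linear system for the smallest-integer solution (first nonzero entry positive) gives (1, 1, -1).

(1, 1, -1)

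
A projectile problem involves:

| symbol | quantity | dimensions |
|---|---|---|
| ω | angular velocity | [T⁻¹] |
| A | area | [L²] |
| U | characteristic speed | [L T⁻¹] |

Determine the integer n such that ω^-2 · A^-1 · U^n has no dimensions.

2

Balance the L exponent: (1)·n from U, plus −2·(0) − (2) = -2 from the rest, must sum to zero.
n − 2 = 0, so n = 2.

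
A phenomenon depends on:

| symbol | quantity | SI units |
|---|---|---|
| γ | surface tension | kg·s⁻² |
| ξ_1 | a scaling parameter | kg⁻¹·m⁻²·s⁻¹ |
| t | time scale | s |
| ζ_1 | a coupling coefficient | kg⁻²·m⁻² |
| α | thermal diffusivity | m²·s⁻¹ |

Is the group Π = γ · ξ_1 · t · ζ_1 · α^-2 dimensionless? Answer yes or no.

no

Sum the exponent of each base dimension across the product:
  M: [γ]_M + [ξ_1]_M + [t]_M + [ζ_1]_M − 2·[α]_M = (1) + (-1) + (0) + (-2) − 2·(0) = -2
  L: [γ]_L + [ξ_1]_L + [t]_L + [ζ_1]_L − 2·[α]_L = (0) + (-2) + (0) + (-2) − 2·(2) = -8
  T: [γ]_T + [ξ_1]_T + [t]_T + [ζ_1]_T − 2·[α]_T = (-2) + (-1) + (1) + (0) − 2·(-1) = 0
Net dimensions [M⁻² L⁻⁸] ≠ [1] — not dimensionless.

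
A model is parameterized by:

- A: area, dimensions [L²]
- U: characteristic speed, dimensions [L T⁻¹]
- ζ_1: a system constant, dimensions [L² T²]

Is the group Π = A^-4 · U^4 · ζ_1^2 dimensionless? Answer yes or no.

yes

Sum the exponent of each base dimension across the product:
  L: −4·[A]_L + 4·[U]_L + 2·[ζ_1]_L = −4·(2) + 4·(1) + 2·(2) = 0
  T: −4·[A]_T + 4·[U]_T + 2·[ζ_1]_T = −4·(0) + 4·(-1) + 2·(2) = 0
All base exponents vanish — dimensionless.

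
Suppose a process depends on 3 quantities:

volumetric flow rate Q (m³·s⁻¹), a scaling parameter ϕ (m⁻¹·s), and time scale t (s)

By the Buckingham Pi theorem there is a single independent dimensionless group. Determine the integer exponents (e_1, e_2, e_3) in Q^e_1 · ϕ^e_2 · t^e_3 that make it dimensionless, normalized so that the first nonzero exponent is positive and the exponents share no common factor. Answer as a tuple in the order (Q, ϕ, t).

(1, 3, -2)

L: e_1·(3) + e_2·(-1) + e_3·(0) = 0
T: e_1·(-1) + e_2·(1) + e_3·(1) = 0
Solving this homogeneous linear system for the smallest-integer solution (first nonzero entry positive) gives (1, 3, -2).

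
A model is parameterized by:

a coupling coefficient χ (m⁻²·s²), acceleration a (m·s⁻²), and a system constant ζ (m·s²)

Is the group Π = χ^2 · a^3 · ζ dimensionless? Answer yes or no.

yes

Sum the exponent of each base dimension across the product:
  L: 2·[χ]_L + 3·[a]_L + [ζ]_L = 2·(-2) + 3·(1) + (1) = 0
  T: 2·[χ]_T + 3·[a]_T + [ζ]_T = 2·(2) + 3·(-2) + (2) = 0
All base exponents vanish — dimensionless.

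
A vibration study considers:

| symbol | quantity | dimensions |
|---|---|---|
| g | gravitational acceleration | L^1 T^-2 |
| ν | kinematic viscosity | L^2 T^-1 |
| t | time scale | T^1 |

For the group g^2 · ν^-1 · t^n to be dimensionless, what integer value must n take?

Balance the T exponent: (1)·n from t, plus 2·(-2) − (-1) = -3 from the rest, must sum to zero.
n − 3 = 0, so n = 3.

3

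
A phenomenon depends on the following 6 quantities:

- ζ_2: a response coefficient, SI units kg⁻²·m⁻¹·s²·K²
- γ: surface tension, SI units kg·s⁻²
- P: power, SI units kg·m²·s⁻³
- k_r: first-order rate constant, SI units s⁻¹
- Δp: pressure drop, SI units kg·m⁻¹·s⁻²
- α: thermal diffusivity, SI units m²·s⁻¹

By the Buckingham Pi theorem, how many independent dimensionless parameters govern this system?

There are 6 variables and 4 base dimensions (M, L, T, Θ).
The dimension matrix has rank 4.
Independent dimensionless groups: 6 − 4 = 2.

2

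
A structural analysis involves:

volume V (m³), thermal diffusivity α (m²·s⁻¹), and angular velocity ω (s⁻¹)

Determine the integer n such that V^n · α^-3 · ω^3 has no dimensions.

2

Balance the L exponent: (3)·n from V, plus −3·(2) + 3·(0) = -6 from the rest, must sum to zero.
3n − 6 = 0, so n = 2.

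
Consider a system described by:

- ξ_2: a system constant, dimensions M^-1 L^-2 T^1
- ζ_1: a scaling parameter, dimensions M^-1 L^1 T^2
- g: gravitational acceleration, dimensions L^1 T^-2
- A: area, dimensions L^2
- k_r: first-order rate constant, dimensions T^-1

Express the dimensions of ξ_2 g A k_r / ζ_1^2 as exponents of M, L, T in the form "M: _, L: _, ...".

M: 1, L: -1, T: -6

Collect each base-dimension exponent across the product:
  M: (-1) − 2·(-1) + (0) + (0) + (0) = 1
  L: (-2) − 2·(1) + (1) + (2) + (0) = -1
  T: (1) − 2·(2) + (-2) + (0) + (-1) = -6
So the dimensions are [M L⁻¹ T⁻⁶].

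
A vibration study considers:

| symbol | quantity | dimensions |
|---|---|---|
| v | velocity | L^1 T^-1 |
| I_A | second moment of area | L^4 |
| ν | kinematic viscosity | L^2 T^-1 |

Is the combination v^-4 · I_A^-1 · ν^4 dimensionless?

yes

Sum the exponent of each base dimension across the product:
  M: −4·[v]_M − [I_A]_M + 4·[ν]_M = −4·(0) − (0) + 4·(0) = 0
  L: −4·[v]_L − [I_A]_L + 4·[ν]_L = −4·(1) − (4) + 4·(2) = 0
  T: −4·[v]_T − [I_A]_T + 4·[ν]_T = −4·(-1) − (0) + 4·(-1) = 0
All base exponents vanish — dimensionless.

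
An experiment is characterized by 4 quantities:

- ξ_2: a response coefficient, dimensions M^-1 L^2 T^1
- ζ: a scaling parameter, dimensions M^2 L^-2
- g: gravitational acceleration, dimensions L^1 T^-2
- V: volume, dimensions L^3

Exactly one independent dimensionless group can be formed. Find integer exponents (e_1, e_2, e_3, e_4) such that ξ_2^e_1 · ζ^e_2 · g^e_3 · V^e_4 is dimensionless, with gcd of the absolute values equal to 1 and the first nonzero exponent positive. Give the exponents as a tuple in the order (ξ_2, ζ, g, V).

M: e_1·(-1) + e_2·(2) + e_3·(0) + e_4·(0) = 0
L: e_1·(2) + e_2·(-2) + e_3·(1) + e_4·(3) = 0
T: e_1·(1) + e_2·(0) + e_3·(-2) + e_4·(0) = 0
Solving this homogeneous linear system for the smallest-integer solution (first nonzero entry positive) gives (2, 1, 1, -1).

(2, 1, 1, -1)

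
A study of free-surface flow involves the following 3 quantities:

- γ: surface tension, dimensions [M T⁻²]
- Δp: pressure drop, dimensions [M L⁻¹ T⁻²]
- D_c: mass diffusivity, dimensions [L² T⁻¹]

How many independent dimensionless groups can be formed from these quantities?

There are 3 variables and 3 base dimensions (M, L, T).
The dimension matrix has rank 3.
Independent dimensionless groups: 3 − 3 = 0.

0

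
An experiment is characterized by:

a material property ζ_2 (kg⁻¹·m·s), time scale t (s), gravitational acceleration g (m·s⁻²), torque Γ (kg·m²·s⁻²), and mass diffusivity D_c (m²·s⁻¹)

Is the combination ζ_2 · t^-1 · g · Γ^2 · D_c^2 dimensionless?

Sum the exponent of each base dimension across the product:
  M: [ζ_2]_M − [t]_M + [g]_M + 2·[Γ]_M + 2·[D_c]_M = (-1) − (0) + (0) + 2·(1) + 2·(0) = 1
  L: [ζ_2]_L − [t]_L + [g]_L + 2·[Γ]_L + 2·[D_c]_L = (1) − (0) + (1) + 2·(2) + 2·(2) = 10
  T: [ζ_2]_T − [t]_T + [g]_T + 2·[Γ]_T + 2·[D_c]_T = (1) − (1) + (-2) + 2·(-2) + 2·(-1) = -8
Net dimensions [M L¹⁰ T⁻⁸] ≠ [1] — not dimensionless.

no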